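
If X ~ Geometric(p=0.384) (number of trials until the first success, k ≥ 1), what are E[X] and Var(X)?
E[X] = 2.6042, Var(X) = 4.1775

We have X ~ Geometric(p=0.384) (number of trials until the first success, k ≥ 1).

For a Geometric distribution with p=0.384 (number of trials until the first success, k ≥ 1):

Expected value:
E[X] = 2.6042

Variance:
Var(X) = 4.1775

Standard deviation:
σ = √Var(X) = 2.0439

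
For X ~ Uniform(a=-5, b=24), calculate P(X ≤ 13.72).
0.645517

We have X ~ Uniform(a=-5, b=24).

The CDF gives us P(X ≤ k).

Using the CDF:
P(X ≤ 13.72) = 0.645517

This means there's approximately a 64.6% chance that X is at most 13.72.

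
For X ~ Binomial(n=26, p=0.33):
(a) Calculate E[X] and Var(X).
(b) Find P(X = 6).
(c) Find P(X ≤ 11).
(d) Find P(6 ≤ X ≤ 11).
(a) E[X] = 8.5800, Var(X) = 5.7486
(b) P(X = 6) = 0.098797
(c) P(X ≤ 11) = 0.886797
(d) P(6 ≤ X ≤ 11) = 0.790919

We have X ~ Binomial(n=26, p=0.33).

(a) Moments:
E[X] = 8.5800
Var(X) = 5.7486
σ = √Var(X) = 2.3976

(b) Point probability using PMF:
P(X = 6) = 0.098797

(c) Cumulative probability using CDF:
P(X ≤ 11) = F(11) = 0.886797

(d) Range probability:
P(6 ≤ X ≤ 11) = P(X ≤ 11) - P(X ≤ 5)
                   = F(11) - F(5)
                   = 0.886797 - 0.095878
                   = 0.790919

This means approximately 79.1% of outcomes fall in the interval [6, 11].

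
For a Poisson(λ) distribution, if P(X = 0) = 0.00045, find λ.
λ = 7.7063

For a Poisson(λ) distribution, the PMF at 0 is:
P(X = 0) = λ^0 e^(-λ) / 0! = e^(-λ)

Given P(X = 0) = 0.00045:
e^(-λ) = 0.00045
-λ = ln(0.00045)
λ = -ln(0.00045) = 7.7063

Verification: e^(-7.7063) = 0.00045 ✓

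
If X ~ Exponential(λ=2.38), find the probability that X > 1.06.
0.080235

We have X ~ Exponential(λ=2.38).

P(X > 1.06) = 1 - P(X ≤ 1.06)
                = 1 - F(1.06)
                = 1 - 0.919765
                = 0.080235

So there's approximately a 8.0% chance that X exceeds 1.06.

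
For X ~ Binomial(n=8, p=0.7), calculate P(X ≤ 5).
0.448226

We have X ~ Binomial(n=8, p=0.7).

The CDF gives us P(X ≤ k).

Using the CDF:
P(X ≤ 5) = 0.448226

This means there's approximately a 44.8% chance that X is at most 5.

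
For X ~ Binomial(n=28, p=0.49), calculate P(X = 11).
0.089695

We have X ~ Binomial(n=28, p=0.49).

For a Binomial distribution, the PMF gives us the probability of each outcome.

Using the PMF formula:
P(X = 11) = 0.089695

Rounded to 4 decimal places: 0.0897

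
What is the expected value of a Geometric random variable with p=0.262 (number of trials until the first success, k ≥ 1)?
3.8168

We have X ~ Geometric(p=0.262) (number of trials until the first success, k ≥ 1).

For a Geometric distribution with p=0.262 (number of trials until the first success, k ≥ 1):
E[X] = 3.8168

This is the expected (average) value of X.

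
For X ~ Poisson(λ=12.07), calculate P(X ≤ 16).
0.894864

We have X ~ Poisson(λ=12.07).

The CDF gives us P(X ≤ k).

Using the CDF:
P(X ≤ 16) = 0.894864

This means there's approximately a 89.5% chance that X is at most 16.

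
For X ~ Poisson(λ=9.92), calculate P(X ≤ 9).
0.467978

We have X ~ Poisson(λ=9.92).

The CDF gives us P(X ≤ k).

Using the CDF:
P(X ≤ 9) = 0.467978

This means there's approximately a 46.8% chance that X is at most 9.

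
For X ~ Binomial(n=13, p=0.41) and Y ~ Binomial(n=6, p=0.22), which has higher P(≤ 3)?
Y has higher probability (P(Y ≤ 3) = 0.9761 > P(X ≤ 3) = 0.1508)

Compute P(≤ 3) for each distribution:

X ~ Binomial(n=13, p=0.41):
P(X ≤ 3) = 0.1508

Y ~ Binomial(n=6, p=0.22):
P(Y ≤ 3) = 0.9761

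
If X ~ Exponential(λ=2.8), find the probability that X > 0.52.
0.233167

We have X ~ Exponential(λ=2.8).

P(X > 0.52) = 1 - P(X ≤ 0.52)
                = 1 - F(0.52)
                = 1 - 0.766833
                = 0.233167

So there's approximately a 23.3% chance that X exceeds 0.52.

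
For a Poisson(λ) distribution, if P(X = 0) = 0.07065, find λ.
λ = 2.6500

For a Poisson(λ) distribution, the PMF at 0 is:
P(X = 0) = λ^0 e^(-λ) / 0! = e^(-λ)

Given P(X = 0) = 0.07065:
e^(-λ) = 0.07065
-λ = ln(0.07065)
λ = -ln(0.07065) = 2.6500

Verification: e^(-2.6500) = 0.07065 ✓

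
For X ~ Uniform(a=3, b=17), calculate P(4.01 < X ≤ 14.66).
0.760714

We have X ~ Uniform(a=3, b=17).

To find P(4.01 < X ≤ 14.66), we use:
P(4.01 < X ≤ 14.66) = P(X ≤ 14.66) - P(X ≤ 4.01)
                 = F(14.66) - F(4.01)
                 = 0.832857 - 0.072143
                 = 0.760714

So there's approximately a 76.1% chance that X falls in this range.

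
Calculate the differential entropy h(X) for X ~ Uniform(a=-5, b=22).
3.2958 nats

We have X ~ Uniform(a=-5, b=22).

The differential entropy measures the uncertainty or information content of the distribution.

For a Uniform distribution with a=-5, b=22:
h(X) = 3.2958 nats

(In bits, this would be 4.7549 bits.)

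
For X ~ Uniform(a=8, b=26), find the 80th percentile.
22.4000

We have X ~ Uniform(a=8, b=26).

We want to find x such that P(X ≤ x) = 0.8.

This is the 80th percentile, which means 80% of values fall below this point.

Using the inverse CDF (quantile function):
x = F⁻¹(0.8) = 22.4000

Verification: P(X ≤ 22.4000) = 0.8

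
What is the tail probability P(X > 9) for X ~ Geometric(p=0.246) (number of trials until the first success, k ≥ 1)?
0.078767

We have X ~ Geometric(p=0.246) (number of trials until the first success, k ≥ 1).

P(X > 9) = 1 - P(X ≤ 9)
                = 1 - F(9)
                = 1 - 0.921233
                = 0.078767

So there's approximately a 7.9% chance that X exceeds 9.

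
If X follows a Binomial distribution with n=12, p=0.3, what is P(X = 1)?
0.071184

We have X ~ Binomial(n=12, p=0.3).

For a Binomial distribution, the PMF gives us the probability of each outcome.

Using the PMF formula:
P(X = 1) = 0.071184

Rounded to 4 decimal places: 0.0712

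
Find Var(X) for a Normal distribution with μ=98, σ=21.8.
475.2400

We have X ~ Normal(μ=98, σ=21.8).

For a Normal distribution with μ=98, σ=21.8:
Var(X) = 475.2400

The variance measures the spread of the distribution around the mean.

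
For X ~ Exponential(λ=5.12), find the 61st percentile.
0.1839

We have X ~ Exponential(λ=5.12).

We want to find x such that P(X ≤ x) = 0.61.

This is the 61st percentile, which means 61% of values fall below this point.

Using the inverse CDF (quantile function):
x = F⁻¹(0.61) = 0.1839

Verification: P(X ≤ 0.1839) = 0.61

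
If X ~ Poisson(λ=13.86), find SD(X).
3.7229

We have X ~ Poisson(λ=13.86).

For a Poisson distribution with λ=13.86:
σ = √Var(X) = 3.7229

The standard deviation is the square root of the variance.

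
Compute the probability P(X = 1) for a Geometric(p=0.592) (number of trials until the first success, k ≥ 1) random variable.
0.592000

We have X ~ Geometric(p=0.592) (number of trials until the first success, k ≥ 1).

For a Geometric distribution, the PMF gives us the probability of each outcome.

Using the PMF formula:
P(X = 1) = 0.592000

Rounded to 4 decimal places: 0.5920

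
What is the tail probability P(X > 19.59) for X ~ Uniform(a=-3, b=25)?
0.193214

We have X ~ Uniform(a=-3, b=25).

P(X > 19.59) = 1 - P(X ≤ 19.59)
                = 1 - F(19.59)
                = 1 - 0.806786
                = 0.193214

So there's approximately a 19.3% chance that X exceeds 19.59.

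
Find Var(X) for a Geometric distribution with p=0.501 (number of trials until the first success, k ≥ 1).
1.9880

We have X ~ Geometric(p=0.501) (number of trials until the first success, k ≥ 1).

For a Geometric distribution with p=0.501 (number of trials until the first success, k ≥ 1):
Var(X) = 1.9880

The variance measures the spread of the distribution around the mean.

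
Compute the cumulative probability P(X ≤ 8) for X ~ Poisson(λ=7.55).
0.655090

We have X ~ Poisson(λ=7.55).

The CDF gives us P(X ≤ k).

Using the CDF:
P(X ≤ 8) = 0.655090

This means there's approximately a 65.5% chance that X is at most 8.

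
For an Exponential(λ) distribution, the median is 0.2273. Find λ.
λ = 3.0495

For X ~ Exponential(λ), the CDF is F(x) = 1 - e^(-λx).
The median m satisfies F(m) = 0.5:
1 - e^(-λm) = 0.5
e^(-λm) = 0.5
λm = ln(2)
m = ln(2) / λ

Given m = 0.2273:
λ = ln(2) / 0.2273 = 0.693147 / 0.2273 = 3.0495

Verification: ln(2) / 3.0495 = 0.2273 ✓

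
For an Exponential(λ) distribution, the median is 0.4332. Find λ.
λ = 1.6001

For X ~ Exponential(λ), the CDF is F(x) = 1 - e^(-λx).
The median m satisfies F(m) = 0.5:
1 - e^(-λm) = 0.5
e^(-λm) = 0.5
λm = ln(2)
m = ln(2) / λ

Given m = 0.4332:
λ = ln(2) / 0.4332 = 0.693147 / 0.4332 = 1.6001

Verification: ln(2) / 1.6001 = 0.4332 ✓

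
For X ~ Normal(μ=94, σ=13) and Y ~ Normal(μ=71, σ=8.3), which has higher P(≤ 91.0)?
Y has higher probability (P(Y ≤ 91.0) = 0.9920 > P(X ≤ 91.0) = 0.4087)

Compute P(≤ 91.0) for each distribution:

X ~ Normal(μ=94, σ=13):
P(X ≤ 91.0) = 0.4087

Y ~ Normal(μ=71, σ=8.3):
P(Y ≤ 91.0) = 0.9920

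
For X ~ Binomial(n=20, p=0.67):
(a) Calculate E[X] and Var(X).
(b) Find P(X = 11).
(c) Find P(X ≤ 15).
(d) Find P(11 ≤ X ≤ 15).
(a) E[X] = 13.4000, Var(X) = 4.4220
(b) P(X = 11) = 0.095204
(c) P(X ≤ 15) = 0.841076
(d) P(11 ≤ X ≤ 15) = 0.754498

We have X ~ Binomial(n=20, p=0.67).

(a) Moments:
E[X] = 13.4000
Var(X) = 4.4220
σ = √Var(X) = 2.1029

(b) Point probability using PMF:
P(X = 11) = 0.095204

(c) Cumulative probability using CDF:
P(X ≤ 15) = F(15) = 0.841076

(d) Range probability:
P(11 ≤ X ≤ 15) = P(X ≤ 15) - P(X ≤ 10)
                   = F(15) - F(10)
                   = 0.841076 - 0.086578
                   = 0.754498

This means approximately 75.4% of outcomes fall in the interval [11, 15].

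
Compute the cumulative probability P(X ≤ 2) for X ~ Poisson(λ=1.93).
0.695615

We have X ~ Poisson(λ=1.93).

The CDF gives us P(X ≤ k).

Using the CDF:
P(X ≤ 2) = 0.695615

This means there's approximately a 69.6% chance that X is at most 2.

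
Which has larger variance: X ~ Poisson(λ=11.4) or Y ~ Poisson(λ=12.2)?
Y has larger variance (12.2000 > 11.4000)

Compute the variance for each distribution:

X ~ Poisson(λ=11.4):
Var(X) = 11.4000

Y ~ Poisson(λ=12.2):
Var(Y) = 12.2000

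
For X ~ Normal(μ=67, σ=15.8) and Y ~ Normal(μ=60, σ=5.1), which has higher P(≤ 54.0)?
X has higher probability (P(X ≤ 54.0) = 0.2053 > P(Y ≤ 54.0) = 0.1197)

Compute P(≤ 54.0) for each distribution:

X ~ Normal(μ=67, σ=15.8):
P(X ≤ 54.0) = 0.2053

Y ~ Normal(μ=60, σ=5.1):
P(Y ≤ 54.0) = 0.1197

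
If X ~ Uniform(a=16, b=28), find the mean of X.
22.0000

We have X ~ Uniform(a=16, b=28).

For a Uniform distribution with a=16, b=28:
E[X] = 22.0000

This is the expected (average) value of X.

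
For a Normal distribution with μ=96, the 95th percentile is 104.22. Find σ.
σ = 4.9974

For X ~ Normal(μ, σ), the p-th percentile satisfies x = μ + z_p × σ,
where z_p = Φ⁻¹(p) is the standard normal quantile.

Step 1: z_{0.95} = Φ⁻¹(0.95) = 1.6449

Step 2: Solve for σ:
104.22 = 96 + 1.6449 × σ
σ = (104.22 - 96) / 1.6449
σ = 8.22 / 1.6449
σ = 4.9974

Verification: μ + z × σ = 96 + 1.6449 × 4.9974 = 104.22 ✓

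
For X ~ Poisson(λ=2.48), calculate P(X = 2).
0.257527

We have X ~ Poisson(λ=2.48).

For a Poisson distribution, the PMF gives us the probability of each outcome.

Using the PMF formula:
P(X = 2) = 0.257527

Rounded to 4 decimal places: 0.2575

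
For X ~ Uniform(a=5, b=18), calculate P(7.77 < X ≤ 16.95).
0.706154

We have X ~ Uniform(a=5, b=18).

To find P(7.77 < X ≤ 16.95), we use:
P(7.77 < X ≤ 16.95) = P(X ≤ 16.95) - P(X ≤ 7.77)
                 = F(16.95) - F(7.77)
                 = 0.919231 - 0.213077
                 = 0.706154

So there's approximately a 70.6% chance that X falls in this range.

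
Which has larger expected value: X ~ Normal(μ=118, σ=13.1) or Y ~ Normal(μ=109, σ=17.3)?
X has larger mean (118.0000 > 109.0000)

Compute the expected value for each distribution:

X ~ Normal(μ=118, σ=13.1):
E[X] = 118.0000

Y ~ Normal(μ=109, σ=17.3):
E[Y] = 109.0000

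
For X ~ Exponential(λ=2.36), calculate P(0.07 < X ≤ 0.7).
0.656058

We have X ~ Exponential(λ=2.36).

To find P(0.07 < X ≤ 0.7), we use:
P(0.07 < X ≤ 0.7) = P(X ≤ 0.7) - P(X ≤ 0.07)
                 = F(0.7) - F(0.07)
                 = 0.808334 - 0.152276
                 = 0.656058

So there's approximately a 65.6% chance that X falls in this range.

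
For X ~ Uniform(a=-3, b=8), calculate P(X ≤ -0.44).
0.232727

We have X ~ Uniform(a=-3, b=8).

The CDF gives us P(X ≤ k).

Using the CDF:
P(X ≤ -0.44) = 0.232727

This means there's approximately a 23.3% chance that X is at most -0.44.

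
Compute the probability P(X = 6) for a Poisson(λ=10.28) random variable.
0.056244

We have X ~ Poisson(λ=10.28).

For a Poisson distribution, the PMF gives us the probability of each outcome.

Using the PMF formula:
P(X = 6) = 0.056244

Rounded to 4 decimal places: 0.0562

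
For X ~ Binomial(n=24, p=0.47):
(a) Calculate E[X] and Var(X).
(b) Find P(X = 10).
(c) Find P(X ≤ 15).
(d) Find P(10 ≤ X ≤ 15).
(a) E[X] = 11.2800, Var(X) = 5.9784
(b) P(X = 10) = 0.142356
(c) P(X ≤ 15) = 0.958145
(d) P(10 ≤ X ≤ 15) = 0.723812

We have X ~ Binomial(n=24, p=0.47).

(a) Moments:
E[X] = 11.2800
Var(X) = 5.9784
σ = √Var(X) = 2.4451

(b) Point probability using PMF:
P(X = 10) = 0.142356

(c) Cumulative probability using CDF:
P(X ≤ 15) = F(15) = 0.958145

(d) Range probability:
P(10 ≤ X ≤ 15) = P(X ≤ 15) - P(X ≤ 9)
                   = F(15) - F(9)
                   = 0.958145 - 0.234333
                   = 0.723812

This means approximately 72.4% of outcomes fall in the interval [10, 15].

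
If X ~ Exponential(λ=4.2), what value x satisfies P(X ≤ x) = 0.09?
0.0225

We have X ~ Exponential(λ=4.2).

We want to find x such that P(X ≤ x) = 0.09.

This is the 9th percentile, which means 9% of values fall below this point.

Using the inverse CDF (quantile function):
x = F⁻¹(0.09) = 0.0225

Verification: P(X ≤ 0.0225) = 0.09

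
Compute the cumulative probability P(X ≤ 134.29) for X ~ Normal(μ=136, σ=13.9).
0.451045

We have X ~ Normal(μ=136, σ=13.9).

The CDF gives us P(X ≤ k).

Using the CDF:
P(X ≤ 134.29) = 0.451045

This means there's approximately a 45.1% chance that X is at most 134.29.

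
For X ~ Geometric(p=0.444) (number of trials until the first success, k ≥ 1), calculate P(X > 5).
0.053134

We have X ~ Geometric(p=0.444) (number of trials until the first success, k ≥ 1).

P(X > 5) = 1 - P(X ≤ 5)
                = 1 - F(5)
                = 1 - 0.946866
                = 0.053134

So there's approximately a 5.3% chance that X exceeds 5.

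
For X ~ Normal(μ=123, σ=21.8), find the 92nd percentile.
153.6306

We have X ~ Normal(μ=123, σ=21.8).

We want to find x such that P(X ≤ x) = 0.92.

This is the 92nd percentile, which means 92% of values fall below this point.

Using the inverse CDF (quantile function):
x = F⁻¹(0.92) = 153.6306

Verification: P(X ≤ 153.6306) = 0.92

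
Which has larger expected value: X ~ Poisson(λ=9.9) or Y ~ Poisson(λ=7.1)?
X has larger mean (9.9000 > 7.1000)

Compute the expected value for each distribution:

X ~ Poisson(λ=9.9):
E[X] = 9.9000

Y ~ Poisson(λ=7.1):
E[Y] = 7.1000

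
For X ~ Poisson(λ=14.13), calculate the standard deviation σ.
3.7590

We have X ~ Poisson(λ=14.13).

For a Poisson distribution with λ=14.13:
σ = √Var(X) = 3.7590

The standard deviation is the square root of the variance.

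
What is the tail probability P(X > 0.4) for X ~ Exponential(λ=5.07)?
0.131598

We have X ~ Exponential(λ=5.07).

P(X > 0.4) = 1 - P(X ≤ 0.4)
                = 1 - F(0.4)
                = 1 - 0.868402
                = 0.131598

So there's approximately a 13.2% chance that X exceeds 0.4.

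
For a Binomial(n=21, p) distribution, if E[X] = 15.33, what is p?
p = 0.73

For a Binomial(n, p) distribution:
E[X] = n × p

Given n = 21 and E[X] = 15.33:
15.33 = 21 × p
p = 15.33 / 21 = 0.73

Verification: Binomial(21, 0.73) has E[X] = 15.33 ✓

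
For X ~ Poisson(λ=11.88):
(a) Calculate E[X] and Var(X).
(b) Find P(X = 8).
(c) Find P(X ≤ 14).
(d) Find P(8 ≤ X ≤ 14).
(a) E[X] = 11.8800, Var(X) = 11.8800
(b) P(X = 8) = 0.068170
(c) P(X ≤ 14) = 0.782773
(d) P(8 ≤ X ≤ 14) = 0.687894

We have X ~ Poisson(λ=11.88).

(a) Moments:
E[X] = 11.8800
Var(X) = 11.8800
σ = √Var(X) = 3.4467

(b) Point probability using PMF:
P(X = 8) = 0.068170

(c) Cumulative probability using CDF:
P(X ≤ 14) = F(14) = 0.782773

(d) Range probability:
P(8 ≤ X ≤ 14) = P(X ≤ 14) - P(X ≤ 7)
                   = F(14) - F(7)
                   = 0.782773 - 0.094879
                   = 0.687894

This means approximately 68.8% of outcomes fall in the interval [8, 14].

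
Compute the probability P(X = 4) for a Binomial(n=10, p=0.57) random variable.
0.140129

We have X ~ Binomial(n=10, p=0.57).

For a Binomial distribution, the PMF gives us the probability of each outcome.

Using the PMF formula:
P(X = 4) = 0.140129

Rounded to 4 decimal places: 0.1401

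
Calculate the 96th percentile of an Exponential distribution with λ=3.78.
0.8516

We have X ~ Exponential(λ=3.78).

We want to find x such that P(X ≤ x) = 0.96.

This is the 96th percentile, which means 96% of values fall below this point.

Using the inverse CDF (quantile function):
x = F⁻¹(0.96) = 0.8516

Verification: P(X ≤ 0.8516) = 0.96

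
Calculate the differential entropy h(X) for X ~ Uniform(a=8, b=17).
2.1972 nats

We have X ~ Uniform(a=8, b=17).

The differential entropy measures the uncertainty or information content of the distribution.

For a Uniform distribution with a=8, b=17:
h(X) = 2.1972 nats

(In bits, this would be 3.1699 bits.)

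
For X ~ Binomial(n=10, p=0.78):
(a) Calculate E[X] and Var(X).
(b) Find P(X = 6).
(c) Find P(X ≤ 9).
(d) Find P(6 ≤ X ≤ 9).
(a) E[X] = 7.8000, Var(X) = 1.7160
(b) P(X = 6) = 0.110784
(c) P(X ≤ 9) = 0.916642
(d) P(6 ≤ X ≤ 9) = 0.868752

We have X ~ Binomial(n=10, p=0.78).

(a) Moments:
E[X] = 7.8000
Var(X) = 1.7160
σ = √Var(X) = 1.3100

(b) Point probability using PMF:
P(X = 6) = 0.110784

(c) Cumulative probability using CDF:
P(X ≤ 9) = F(9) = 0.916642

(d) Range probability:
P(6 ≤ X ≤ 9) = P(X ≤ 9) - P(X ≤ 5)
                   = F(9) - F(5)
                   = 0.916642 - 0.047890
                   = 0.868752

This means approximately 86.9% of outcomes fall in the interval [6, 9].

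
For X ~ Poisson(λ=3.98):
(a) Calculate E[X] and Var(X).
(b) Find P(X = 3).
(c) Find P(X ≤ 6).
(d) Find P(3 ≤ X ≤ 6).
(a) E[X] = 3.9800, Var(X) = 3.9800
(b) P(X = 3) = 0.196339
(c) P(X ≤ 6) = 0.891399
(d) P(3 ≤ X ≤ 6) = 0.650351

We have X ~ Poisson(λ=3.98).

(a) Moments:
E[X] = 3.9800
Var(X) = 3.9800
σ = √Var(X) = 1.9950

(b) Point probability using PMF:
P(X = 3) = 0.196339

(c) Cumulative probability using CDF:
P(X ≤ 6) = F(6) = 0.891399

(d) Range probability:
P(3 ≤ X ≤ 6) = P(X ≤ 6) - P(X ≤ 2)
                   = F(6) - F(2)
                   = 0.891399 - 0.241048
                   = 0.650351

This means approximately 65.0% of outcomes fall in the interval [3, 6].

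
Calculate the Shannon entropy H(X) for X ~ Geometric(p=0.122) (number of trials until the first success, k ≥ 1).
3.0401 nats

We have X ~ Geometric(p=0.122) (number of trials until the first success, k ≥ 1).

The Shannon entropy measures the uncertainty or information content of the distribution.

For a Geometric distribution with p=0.122 (number of trials until the first success, k ≥ 1):
H(X) = 3.0401 nats

(In bits, this would be 4.3859 bits.)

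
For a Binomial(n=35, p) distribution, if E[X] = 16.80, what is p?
p = 0.48

For a Binomial(n, p) distribution:
E[X] = n × p

Given n = 35 and E[X] = 16.80:
16.80 = 35 × p
p = 16.80 / 35 = 0.48

Verification: Binomial(35, 0.48) has E[X] = 16.80 ✓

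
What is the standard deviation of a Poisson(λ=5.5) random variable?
2.3452

We have X ~ Poisson(λ=5.5).

For a Poisson distribution with λ=5.5:
σ = √Var(X) = 2.3452

The standard deviation is the square root of the variance.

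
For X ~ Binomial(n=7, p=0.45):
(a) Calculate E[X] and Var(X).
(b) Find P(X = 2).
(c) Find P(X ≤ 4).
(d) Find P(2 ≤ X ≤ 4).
(a) E[X] = 3.1500, Var(X) = 1.7325
(b) P(X = 2) = 0.214022
(c) P(X ≤ 4) = 0.847072
(d) P(2 ≤ X ≤ 4) = 0.744654

We have X ~ Binomial(n=7, p=0.45).

(a) Moments:
E[X] = 3.1500
Var(X) = 1.7325
σ = √Var(X) = 1.3162

(b) Point probability using PMF:
P(X = 2) = 0.214022

(c) Cumulative probability using CDF:
P(X ≤ 4) = F(4) = 0.847072

(d) Range probability:
P(2 ≤ X ≤ 4) = P(X ≤ 4) - P(X ≤ 1)
                   = F(4) - F(1)
                   = 0.847072 - 0.102418
                   = 0.744654

This means approximately 74.5% of outcomes fall in the interval [2, 4].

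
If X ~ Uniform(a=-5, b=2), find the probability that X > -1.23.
0.461429

We have X ~ Uniform(a=-5, b=2).

P(X > -1.23) = 1 - P(X ≤ -1.23)
                = 1 - F(-1.23)
                = 1 - 0.538571
                = 0.461429

So there's approximately a 46.1% chance that X exceeds -1.23.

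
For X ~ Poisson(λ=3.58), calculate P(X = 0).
0.027876

We have X ~ Poisson(λ=3.58).

For a Poisson distribution, the PMF gives us the probability of each outcome.

Using the PMF formula:
P(X = 0) = 0.027876

Rounded to 4 decimal places: 0.0279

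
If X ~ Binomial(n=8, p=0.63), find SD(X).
1.3656

We have X ~ Binomial(n=8, p=0.63).

For a Binomial distribution with n=8, p=0.63:
σ = √Var(X) = 1.3656

The standard deviation is the square root of the variance.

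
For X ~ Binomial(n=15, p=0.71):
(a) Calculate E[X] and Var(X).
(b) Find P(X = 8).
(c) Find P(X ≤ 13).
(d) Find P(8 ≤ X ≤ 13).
(a) E[X] = 10.6500, Var(X) = 3.0885
(b) P(X = 8) = 0.071681
(c) P(X ≤ 13) = 0.958143
(d) P(8 ≤ X ≤ 13) = 0.916798

We have X ~ Binomial(n=15, p=0.71).

(a) Moments:
E[X] = 10.6500
Var(X) = 3.0885
σ = √Var(X) = 1.7574

(b) Point probability using PMF:
P(X = 8) = 0.071681

(c) Cumulative probability using CDF:
P(X ≤ 13) = F(13) = 0.958143

(d) Range probability:
P(8 ≤ X ≤ 13) = P(X ≤ 13) - P(X ≤ 7)
                   = F(13) - F(7)
                   = 0.958143 - 0.041345
                   = 0.916798

This means approximately 91.7% of outcomes fall in the interval [8, 13].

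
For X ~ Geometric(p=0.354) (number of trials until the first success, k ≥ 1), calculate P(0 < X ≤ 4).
0.825847

We have X ~ Geometric(p=0.354) (number of trials until the first success, k ≥ 1).

To find P(0 < X ≤ 4), we use:
P(0 < X ≤ 4) = P(X ≤ 4) - P(X ≤ 0)
                 = F(4) - F(0)
                 = 0.825847 - 0.000000
                 = 0.825847

So there's approximately a 82.6% chance that X falls in this range.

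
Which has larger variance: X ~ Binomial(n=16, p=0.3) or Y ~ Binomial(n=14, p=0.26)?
X has larger variance (3.3600 > 2.6936)

Compute the variance for each distribution:

X ~ Binomial(n=16, p=0.3):
Var(X) = 3.3600

Y ~ Binomial(n=14, p=0.26):
Var(Y) = 2.6936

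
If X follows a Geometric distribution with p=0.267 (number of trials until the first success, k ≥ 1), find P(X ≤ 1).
0.267000

We have X ~ Geometric(p=0.267) (number of trials until the first success, k ≥ 1).

The CDF gives us P(X ≤ k).

Using the CDF:
P(X ≤ 1) = 0.267000

This means there's approximately a 26.7% chance that X is at most 1.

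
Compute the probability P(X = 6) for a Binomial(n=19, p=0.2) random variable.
0.095462

We have X ~ Binomial(n=19, p=0.2).

For a Binomial distribution, the PMF gives us the probability of each outcome.

Using the PMF formula:
P(X = 6) = 0.095462

Rounded to 4 decimal places: 0.0955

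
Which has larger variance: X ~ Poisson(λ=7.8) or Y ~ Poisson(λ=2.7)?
X has larger variance (7.8000 > 2.7000)

Compute the variance for each distribution:

X ~ Poisson(λ=7.8):
Var(X) = 7.8000

Y ~ Poisson(λ=2.7):
Var(Y) = 2.7000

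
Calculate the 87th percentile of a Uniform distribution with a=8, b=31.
28.0100

We have X ~ Uniform(a=8, b=31).

We want to find x such that P(X ≤ x) = 0.87.

This is the 87th percentile, which means 87% of values fall below this point.

Using the inverse CDF (quantile function):
x = F⁻¹(0.87) = 28.0100

Verification: P(X ≤ 28.0100) = 0.87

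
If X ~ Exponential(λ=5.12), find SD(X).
0.1953

We have X ~ Exponential(λ=5.12).

For an Exponential distribution with λ=5.12:
σ = √Var(X) = 0.1953

The standard deviation is the square root of the variance.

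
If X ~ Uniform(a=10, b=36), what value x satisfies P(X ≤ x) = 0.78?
30.2800

We have X ~ Uniform(a=10, b=36).

We want to find x such that P(X ≤ x) = 0.78.

This is the 78th percentile, which means 78% of values fall below this point.

Using the inverse CDF (quantile function):
x = F⁻¹(0.78) = 30.2800

Verification: P(X ≤ 30.2800) = 0.78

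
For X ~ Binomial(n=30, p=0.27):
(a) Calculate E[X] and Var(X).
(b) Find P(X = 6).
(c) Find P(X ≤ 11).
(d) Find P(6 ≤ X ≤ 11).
(a) E[X] = 8.1000, Var(X) = 5.9130
(b) P(X = 6) = 0.120657
(c) P(X ≤ 11) = 0.915536
(d) P(6 ≤ X ≤ 11) = 0.774546

We have X ~ Binomial(n=30, p=0.27).

(a) Moments:
E[X] = 8.1000
Var(X) = 5.9130
σ = √Var(X) = 2.4317

(b) Point probability using PMF:
P(X = 6) = 0.120657

(c) Cumulative probability using CDF:
P(X ≤ 11) = F(11) = 0.915536

(d) Range probability:
P(6 ≤ X ≤ 11) = P(X ≤ 11) - P(X ≤ 5)
                   = F(11) - F(5)
                   = 0.915536 - 0.140990
                   = 0.774546

This means approximately 77.5% of outcomes fall in the interval [6, 11].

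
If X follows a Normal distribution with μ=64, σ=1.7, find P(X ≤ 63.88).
0.471863

We have X ~ Normal(μ=64, σ=1.7).

The CDF gives us P(X ≤ k).

Using the CDF:
P(X ≤ 63.88) = 0.471863

This means there's approximately a 47.2% chance that X is at most 63.88.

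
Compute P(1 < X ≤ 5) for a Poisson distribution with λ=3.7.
0.713888

We have X ~ Poisson(λ=3.7).

To find P(1 < X ≤ 5), we use:
P(1 < X ≤ 5) = P(X ≤ 5) - P(X ≤ 1)
                 = F(5) - F(1)
                 = 0.830088 - 0.116201
                 = 0.713888

So there's approximately a 71.4% chance that X falls in this range.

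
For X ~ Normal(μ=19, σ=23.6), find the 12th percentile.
-8.7297

We have X ~ Normal(μ=19, σ=23.6).

We want to find x such that P(X ≤ x) = 0.12.

This is the 12th percentile, which means 12% of values fall below this point.

Using the inverse CDF (quantile function):
x = F⁻¹(0.12) = -8.7297

Verification: P(X ≤ -8.7297) = 0.12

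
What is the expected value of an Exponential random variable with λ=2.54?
0.3937

We have X ~ Exponential(λ=2.54).

For an Exponential distribution with λ=2.54:
E[X] = 0.3937

This is the expected (average) value of X.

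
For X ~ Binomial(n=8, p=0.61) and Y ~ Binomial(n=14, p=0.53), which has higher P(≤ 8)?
X has higher probability (P(X ≤ 8) = 1.0000 > P(Y ≤ 8) = 0.7163)

Compute P(≤ 8) for each distribution:

X ~ Binomial(n=8, p=0.61):
P(X ≤ 8) = 1.0000

Y ~ Binomial(n=14, p=0.53):
P(Y ≤ 8) = 0.7163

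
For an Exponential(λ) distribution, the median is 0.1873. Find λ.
λ = 3.7007

For X ~ Exponential(λ), the CDF is F(x) = 1 - e^(-λx).
The median m satisfies F(m) = 0.5:
1 - e^(-λm) = 0.5
e^(-λm) = 0.5
λm = ln(2)
m = ln(2) / λ

Given m = 0.1873:
λ = ln(2) / 0.1873 = 0.693147 / 0.1873 = 3.7007

Verification: ln(2) / 3.7007 = 0.1873 ✓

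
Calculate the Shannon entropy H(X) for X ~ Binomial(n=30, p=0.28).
2.3158 nats

We have X ~ Binomial(n=30, p=0.28).

The Shannon entropy measures the uncertainty or information content of the distribution.

For a Binomial distribution with n=30, p=0.28:
H(X) = 2.3158 nats

(In bits, this would be 3.3409 bits.)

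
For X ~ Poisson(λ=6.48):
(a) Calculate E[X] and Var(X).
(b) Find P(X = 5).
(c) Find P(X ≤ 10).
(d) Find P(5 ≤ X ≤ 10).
(a) E[X] = 6.4800, Var(X) = 6.4800
(b) P(X = 5) = 0.146038
(c) P(X ≤ 10) = 0.934271
(d) P(5 ≤ X ≤ 10) = 0.708354

We have X ~ Poisson(λ=6.48).

(a) Moments:
E[X] = 6.4800
Var(X) = 6.4800
σ = √Var(X) = 2.5456

(b) Point probability using PMF:
P(X = 5) = 0.146038

(c) Cumulative probability using CDF:
P(X ≤ 10) = F(10) = 0.934271

(d) Range probability:
P(5 ≤ X ≤ 10) = P(X ≤ 10) - P(X ≤ 4)
                   = F(10) - F(4)
                   = 0.934271 - 0.225917
                   = 0.708354

This means approximately 70.8% of outcomes fall in the interval [5, 10].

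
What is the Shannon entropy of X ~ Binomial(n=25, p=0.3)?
2.2451 nats

We have X ~ Binomial(n=25, p=0.3).

The Shannon entropy measures the uncertainty or information content of the distribution.

For a Binomial distribution with n=25, p=0.3:
H(X) = 2.2451 nats

(In bits, this would be 3.2389 bits.)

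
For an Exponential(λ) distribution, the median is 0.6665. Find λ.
λ = 1.0400

For X ~ Exponential(λ), the CDF is F(x) = 1 - e^(-λx).
The median m satisfies F(m) = 0.5:
1 - e^(-λm) = 0.5
e^(-λm) = 0.5
λm = ln(2)
m = ln(2) / λ

Given m = 0.6665:
λ = ln(2) / 0.6665 = 0.693147 / 0.6665 = 1.0400

Verification: ln(2) / 1.0400 = 0.6665 ✓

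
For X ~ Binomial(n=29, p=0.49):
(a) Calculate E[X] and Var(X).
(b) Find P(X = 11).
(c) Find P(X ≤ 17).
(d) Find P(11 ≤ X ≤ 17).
(a) E[X] = 14.2100, Var(X) = 7.2471
(b) P(X = 11) = 0.073699
(c) P(X ≤ 17) = 0.889356
(d) P(11 ≤ X ≤ 17) = 0.805989

We have X ~ Binomial(n=29, p=0.49).

(a) Moments:
E[X] = 14.2100
Var(X) = 7.2471
σ = √Var(X) = 2.6920

(b) Point probability using PMF:
P(X = 11) = 0.073699

(c) Cumulative probability using CDF:
P(X ≤ 17) = F(17) = 0.889356

(d) Range probability:
P(11 ≤ X ≤ 17) = P(X ≤ 17) - P(X ≤ 10)
                   = F(17) - F(10)
                   = 0.889356 - 0.083368
                   = 0.805989

This means approximately 80.6% of outcomes fall in the interval [11, 17].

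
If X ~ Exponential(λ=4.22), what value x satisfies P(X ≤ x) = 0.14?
0.0357

We have X ~ Exponential(λ=4.22).

We want to find x such that P(X ≤ x) = 0.14.

This is the 14th percentile, which means 14% of values fall below this point.

Using the inverse CDF (quantile function):
x = F⁻¹(0.14) = 0.0357

Verification: P(X ≤ 0.0357) = 0.14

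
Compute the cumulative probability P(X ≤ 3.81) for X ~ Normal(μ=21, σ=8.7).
0.024085

We have X ~ Normal(μ=21, σ=8.7).

The CDF gives us P(X ≤ k).

Using the CDF:
P(X ≤ 3.81) = 0.024085

This means there's approximately a 2.4% chance that X is at most 3.81.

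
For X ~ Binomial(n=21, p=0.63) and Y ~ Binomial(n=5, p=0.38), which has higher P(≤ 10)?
Y has higher probability (P(Y ≤ 10) = 1.0000 > P(X ≤ 10) = 0.1099)

Compute P(≤ 10) for each distribution:

X ~ Binomial(n=21, p=0.63):
P(X ≤ 10) = 0.1099

Y ~ Binomial(n=5, p=0.38):
P(Y ≤ 10) = 1.0000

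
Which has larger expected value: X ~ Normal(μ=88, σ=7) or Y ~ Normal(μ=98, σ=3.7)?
Y has larger mean (98.0000 > 88.0000)

Compute the expected value for each distribution:

X ~ Normal(μ=88, σ=7):
E[X] = 88.0000

Y ~ Normal(μ=98, σ=3.7):
E[Y] = 98.0000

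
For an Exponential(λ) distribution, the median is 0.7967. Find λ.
λ = 0.8700

For X ~ Exponential(λ), the CDF is F(x) = 1 - e^(-λx).
The median m satisfies F(m) = 0.5:
1 - e^(-λm) = 0.5
e^(-λm) = 0.5
λm = ln(2)
m = ln(2) / λ

Given m = 0.7967:
λ = ln(2) / 0.7967 = 0.693147 / 0.7967 = 0.8700

Verification: ln(2) / 0.8700 = 0.7967 ✓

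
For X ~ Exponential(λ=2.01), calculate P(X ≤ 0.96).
0.854794

We have X ~ Exponential(λ=2.01).

The CDF gives us P(X ≤ k).

Using the CDF:
P(X ≤ 0.96) = 0.854794

This means there's approximately a 85.5% chance that X is at most 0.96.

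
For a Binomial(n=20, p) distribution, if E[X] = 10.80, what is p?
p = 0.54

For a Binomial(n, p) distribution:
E[X] = n × p

Given n = 20 and E[X] = 10.80:
10.80 = 20 × p
p = 10.80 / 20 = 0.54

Verification: Binomial(20, 0.54) has E[X] = 10.80 ✓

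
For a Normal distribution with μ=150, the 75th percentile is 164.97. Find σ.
σ = 22.1946

For X ~ Normal(μ, σ), the p-th percentile satisfies x = μ + z_p × σ,
where z_p = Φ⁻¹(p) is the standard normal quantile.

Step 1: z_{0.75} = Φ⁻¹(0.75) = 0.6745

Step 2: Solve for σ:
164.97 = 150 + 0.6745 × σ
σ = (164.97 - 150) / 0.6745
σ = 14.97 / 0.6745
σ = 22.1946

Verification: μ + z × σ = 150 + 0.6745 × 22.1946 = 164.97 ✓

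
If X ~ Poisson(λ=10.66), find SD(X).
3.2650

We have X ~ Poisson(λ=10.66).

For a Poisson distribution with λ=10.66:
σ = √Var(X) = 3.2650

The standard deviation is the square root of the variance.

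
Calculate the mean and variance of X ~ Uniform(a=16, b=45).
E[X] = 30.5000, Var(X) = 70.0833

We have X ~ Uniform(a=16, b=45).

For a Uniform distribution with a=16, b=45:

Expected value:
E[X] = 30.5000

Variance:
Var(X) = 70.0833

Standard deviation:
σ = √Var(X) = 8.3716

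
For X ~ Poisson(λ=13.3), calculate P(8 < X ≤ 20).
0.882440

We have X ~ Poisson(λ=13.3).

To find P(8 < X ≤ 20), we use:
P(8 < X ≤ 20) = P(X ≤ 20) - P(X ≤ 8)
                 = F(20) - F(8)
                 = 0.969250 - 0.086810
                 = 0.882440

So there's approximately a 88.2% chance that X falls in this range.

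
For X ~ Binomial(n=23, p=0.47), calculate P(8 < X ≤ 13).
0.701970

We have X ~ Binomial(n=23, p=0.47).

To find P(8 < X ≤ 13), we use:
P(8 < X ≤ 13) = P(X ≤ 13) - P(X ≤ 8)
                 = F(13) - F(8)
                 = 0.869416 - 0.167446
                 = 0.701970

So there's approximately a 70.2% chance that X falls in this range.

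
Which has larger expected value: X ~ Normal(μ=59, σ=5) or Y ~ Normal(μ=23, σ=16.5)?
X has larger mean (59.0000 > 23.0000)

Compute the expected value for each distribution:

X ~ Normal(μ=59, σ=5):
E[X] = 59.0000

Y ~ Normal(μ=23, σ=16.5):
E[Y] = 23.0000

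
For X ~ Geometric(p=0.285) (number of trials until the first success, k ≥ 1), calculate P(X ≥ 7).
0.133609

We have X ~ Geometric(p=0.285) (number of trials until the first success, k ≥ 1).

For discrete distributions, P(X ≥ 7) = 1 - P(X ≤ 6).

P(X ≤ 6) = 0.866391
P(X ≥ 7) = 1 - 0.866391 = 0.133609

So there's approximately a 13.4% chance that X is at least 7.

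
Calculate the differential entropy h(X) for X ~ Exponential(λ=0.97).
1.0305 nats

We have X ~ Exponential(λ=0.97).

The differential entropy measures the uncertainty or information content of the distribution.

For an Exponential distribution with λ=0.97:
h(X) = 1.0305 nats

(In bits, this would be 1.4866 bits.)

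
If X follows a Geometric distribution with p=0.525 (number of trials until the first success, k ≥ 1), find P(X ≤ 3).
0.892828

We have X ~ Geometric(p=0.525) (number of trials until the first success, k ≥ 1).

The CDF gives us P(X ≤ k).

Using the CDF:
P(X ≤ 3) = 0.892828

This means there's approximately a 89.3% chance that X is at most 3.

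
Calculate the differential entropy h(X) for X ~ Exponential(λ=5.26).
-0.6601 nats

We have X ~ Exponential(λ=5.26).

The differential entropy measures the uncertainty or information content of the distribution.

For an Exponential distribution with λ=5.26:
h(X) = -0.6601 nats

(In bits, this would be -0.9524 bits.)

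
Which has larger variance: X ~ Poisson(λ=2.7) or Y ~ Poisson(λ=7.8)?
Y has larger variance (7.8000 > 2.7000)

Compute the variance for each distribution:

X ~ Poisson(λ=2.7):
Var(X) = 2.7000

Y ~ Poisson(λ=7.8):
Var(Y) = 7.8000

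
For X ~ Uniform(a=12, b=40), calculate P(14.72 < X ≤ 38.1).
0.835000

We have X ~ Uniform(a=12, b=40).

To find P(14.72 < X ≤ 38.1), we use:
P(14.72 < X ≤ 38.1) = P(X ≤ 38.1) - P(X ≤ 14.72)
                 = F(38.1) - F(14.72)
                 = 0.932143 - 0.097143
                 = 0.835000

So there's approximately a 83.5% chance that X falls in this range.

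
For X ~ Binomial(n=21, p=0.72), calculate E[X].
15.1200

We have X ~ Binomial(n=21, p=0.72).

For a Binomial distribution with n=21, p=0.72:
E[X] = 15.1200

This is the expected (average) value of X.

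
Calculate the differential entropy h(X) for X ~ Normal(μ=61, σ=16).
4.1915 nats

We have X ~ Normal(μ=61, σ=16).

The differential entropy measures the uncertainty or information content of the distribution.

For a Normal distribution with μ=61, σ=16:
h(X) = 4.1915 nats

(In bits, this would be 6.0471 bits.)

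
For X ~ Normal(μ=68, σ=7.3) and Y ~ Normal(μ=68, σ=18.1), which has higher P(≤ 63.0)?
Y has higher probability (P(Y ≤ 63.0) = 0.3912 > P(X ≤ 63.0) = 0.2467)

Compute P(≤ 63.0) for each distribution:

X ~ Normal(μ=68, σ=7.3):
P(X ≤ 63.0) = 0.2467

Y ~ Normal(μ=68, σ=18.1):
P(Y ≤ 63.0) = 0.3912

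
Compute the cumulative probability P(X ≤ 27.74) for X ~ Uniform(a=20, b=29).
0.860000

We have X ~ Uniform(a=20, b=29).

The CDF gives us P(X ≤ k).

Using the CDF:
P(X ≤ 27.74) = 0.860000

This means there's approximately a 86.0% chance that X is at most 27.74.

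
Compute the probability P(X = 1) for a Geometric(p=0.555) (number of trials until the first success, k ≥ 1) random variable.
0.555000

We have X ~ Geometric(p=0.555) (number of trials until the first success, k ≥ 1).

For a Geometric distribution, the PMF gives us the probability of each outcome.

Using the PMF formula:
P(X = 1) = 0.555000

Rounded to 4 decimal places: 0.5550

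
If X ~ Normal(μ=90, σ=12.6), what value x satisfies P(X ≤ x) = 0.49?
89.6841

We have X ~ Normal(μ=90, σ=12.6).

We want to find x such that P(X ≤ x) = 0.49.

This is the 49th percentile, which means 49% of values fall below this point.

Using the inverse CDF (quantile function):
x = F⁻¹(0.49) = 89.6841

Verification: P(X ≤ 89.6841) = 0.49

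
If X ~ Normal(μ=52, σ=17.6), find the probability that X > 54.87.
0.435232

We have X ~ Normal(μ=52, σ=17.6).

P(X > 54.87) = 1 - P(X ≤ 54.87)
                = 1 - F(54.87)
                = 1 - 0.564768
                = 0.435232

So there's approximately a 43.5% chance that X exceeds 54.87.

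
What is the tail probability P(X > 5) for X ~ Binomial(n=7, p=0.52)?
0.076710

We have X ~ Binomial(n=7, p=0.52).

P(X > 5) = 1 - P(X ≤ 5)
                = 1 - F(5)
                = 1 - 0.923290
                = 0.076710

So there's approximately a 7.7% chance that X exceeds 5.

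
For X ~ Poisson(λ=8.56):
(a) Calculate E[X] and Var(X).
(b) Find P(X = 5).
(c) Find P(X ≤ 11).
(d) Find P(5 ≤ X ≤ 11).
(a) E[X] = 8.5600, Var(X) = 8.5600
(b) P(X = 5) = 0.073388
(c) P(X ≤ 11) = 0.843499
(d) P(5 ≤ X ≤ 11) = 0.771749

We have X ~ Poisson(λ=8.56).

(a) Moments:
E[X] = 8.5600
Var(X) = 8.5600
σ = √Var(X) = 2.9257

(b) Point probability using PMF:
P(X = 5) = 0.073388

(c) Cumulative probability using CDF:
P(X ≤ 11) = F(11) = 0.843499

(d) Range probability:
P(5 ≤ X ≤ 11) = P(X ≤ 11) - P(X ≤ 4)
                   = F(11) - F(4)
                   = 0.843499 - 0.071751
                   = 0.771749

This means approximately 77.2% of outcomes fall in the interval [5, 11].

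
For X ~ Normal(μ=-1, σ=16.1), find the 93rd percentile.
22.7602

We have X ~ Normal(μ=-1, σ=16.1).

We want to find x such that P(X ≤ x) = 0.93.

This is the 93rd percentile, which means 93% of values fall below this point.

Using the inverse CDF (quantile function):
x = F⁻¹(0.93) = 22.7602

Verification: P(X ≤ 22.7602) = 0.93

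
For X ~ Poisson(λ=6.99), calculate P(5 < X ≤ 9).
0.529521

We have X ~ Poisson(λ=6.99).

To find P(5 < X ≤ 9), we use:
P(5 < X ≤ 9) = P(X ≤ 9) - P(X ≤ 5)
                 = F(9) - F(5)
                 = 0.831509 - 0.301987
                 = 0.529521

So there's approximately a 53.0% chance that X falls in this range.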